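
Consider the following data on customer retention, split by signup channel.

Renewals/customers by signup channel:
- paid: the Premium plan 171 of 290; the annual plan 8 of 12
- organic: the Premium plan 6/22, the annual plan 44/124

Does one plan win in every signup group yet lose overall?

Yes

Paid: the Premium plan 171/290 = 59.0%, the annual plan 8/12 = 66.7% → the annual plan
Organic: the Premium plan 6/22 = 27.3%, the annual plan 44/124 = 35.5% → the annual plan
Overall: the Premium plan 177/312 = 56.7%, the annual plan 52/136 = 38.2% → the Premium plan
The annual plan wins each signup group but the Premium plan wins overall — the comparison reverses. The annual plan's customers skew toward organic, which has a lower base rate.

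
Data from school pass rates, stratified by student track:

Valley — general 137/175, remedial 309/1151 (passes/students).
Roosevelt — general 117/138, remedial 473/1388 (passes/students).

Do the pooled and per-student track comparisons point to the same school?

General: Valley 137/175 = 78.3%, Roosevelt 117/138 = 84.8% → Roosevelt
Remedial: Valley 309/1151 = 26.8%, Roosevelt 473/1388 = 34.1% → Roosevelt
Overall: Valley 446/1326 = 33.6%, Roosevelt 590/1526 = 38.7% → Roosevelt
Roosevelt wins overall and in every student group — no reversal.

Yes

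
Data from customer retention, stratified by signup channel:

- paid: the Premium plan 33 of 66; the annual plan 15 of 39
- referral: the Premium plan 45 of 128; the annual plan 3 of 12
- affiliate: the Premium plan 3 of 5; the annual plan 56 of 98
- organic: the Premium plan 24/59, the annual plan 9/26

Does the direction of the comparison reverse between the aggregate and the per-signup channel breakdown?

Paid: the Premium plan 33/66 = 50.0%, the annual plan 15/39 = 38.5% → the Premium plan
Referral: the Premium plan 45/128 = 35.2%, the annual plan 3/12 = 25.0% → the Premium plan
Affiliate: the Premium plan 3/5 = 60.0%, the annual plan 56/98 = 57.1% → the Premium plan
Organic: the Premium plan 24/59 = 40.7%, the annual plan 9/26 = 34.6% → the Premium plan
Overall: the Premium plan 105/258 = 40.7%, the annual plan 83/175 = 47.4% → the annual plan
The Premium plan wins each signup group but the annual plan wins overall — the comparison reverses. The Premium plan's customers skew toward referral, which has a lower base rate.

Yes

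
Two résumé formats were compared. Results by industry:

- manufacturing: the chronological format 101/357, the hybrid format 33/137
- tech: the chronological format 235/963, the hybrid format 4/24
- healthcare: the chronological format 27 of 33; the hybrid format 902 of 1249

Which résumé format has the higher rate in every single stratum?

the chronological format

Manufacturing: the chronological format 101/357 = 28.3%, the hybrid format 33/137 = 24.1% → the chronological format
Tech: the chronological format 235/963 = 24.4%, the hybrid format 4/24 = 16.7% → the chronological format
Healthcare: the chronological format 27/33 = 81.8%, the hybrid format 902/1249 = 72.2% → the chronological format
The chronological format has the higher rate in all 3 groups.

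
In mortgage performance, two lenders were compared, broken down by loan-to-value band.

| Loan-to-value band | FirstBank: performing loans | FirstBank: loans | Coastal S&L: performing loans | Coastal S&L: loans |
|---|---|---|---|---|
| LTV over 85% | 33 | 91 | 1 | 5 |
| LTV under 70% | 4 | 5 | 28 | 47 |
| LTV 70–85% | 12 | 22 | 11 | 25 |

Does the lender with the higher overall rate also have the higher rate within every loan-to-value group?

No

LTV over 85%: FirstBank 33/91 = 36.3%, Coastal S&L 1/5 = 20.0% → FirstBank
LTV under 70%: FirstBank 4/5 = 80.0%, Coastal S&L 28/47 = 59.6% → FirstBank
LTV 70–85%: FirstBank 12/22 = 54.5%, Coastal S&L 11/25 = 44.0% → FirstBank
Overall: FirstBank 49/118 = 41.5%, Coastal S&L 40/77 = 51.9% → Coastal S&L
FirstBank wins each loan-to-value group but Coastal S&L wins overall — the comparison reverses. FirstBank's loans skew toward LTV over 85%, which has a lower base rate.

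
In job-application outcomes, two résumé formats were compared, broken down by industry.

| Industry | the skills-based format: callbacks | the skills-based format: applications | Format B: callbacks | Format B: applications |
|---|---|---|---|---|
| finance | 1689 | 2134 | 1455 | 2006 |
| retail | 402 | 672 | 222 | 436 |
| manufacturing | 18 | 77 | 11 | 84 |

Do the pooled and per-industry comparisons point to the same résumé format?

Yes

Finance: the skills-based format 1689/2134 = 79.1%, Format B 1455/2006 = 72.5% → the skills-based format
Retail: the skills-based format 402/672 = 59.8%, Format B 222/436 = 50.9% → the skills-based format
Manufacturing: the skills-based format 18/77 = 23.4%, Format B 11/84 = 13.1% → the skills-based format
Overall: the skills-based format 2109/2883 = 73.2%, Format B 1688/2526 = 66.8% → the skills-based format
The skills-based format wins overall and in every industry group — no reversal.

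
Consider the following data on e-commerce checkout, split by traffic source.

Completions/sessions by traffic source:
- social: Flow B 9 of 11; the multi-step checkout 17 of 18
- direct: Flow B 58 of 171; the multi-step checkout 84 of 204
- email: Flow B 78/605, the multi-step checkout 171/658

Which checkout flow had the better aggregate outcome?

Social: Flow B 9/11 = 81.8%, the multi-step checkout 17/18 = 94.4% → the multi-step checkout
Direct: Flow B 58/171 = 33.9%, the multi-step checkout 84/204 = 41.2% → the multi-step checkout
Email: Flow B 78/605 = 12.9%, the multi-step checkout 171/658 = 26.0% → the multi-step checkout
Overall: Flow B 145/787 = 18.4%, the multi-step checkout 272/880 = 30.9% → the multi-step checkout

the multi-step checkout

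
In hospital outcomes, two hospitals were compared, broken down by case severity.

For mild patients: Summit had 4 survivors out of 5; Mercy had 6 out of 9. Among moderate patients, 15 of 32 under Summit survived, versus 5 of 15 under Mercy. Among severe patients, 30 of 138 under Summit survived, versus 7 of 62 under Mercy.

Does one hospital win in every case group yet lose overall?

Mild: Summit 4/5 = 80.0%, Mercy 6/9 = 66.7% → Summit
Moderate: Summit 15/32 = 46.9%, Mercy 5/15 = 33.3% → Summit
Severe: Summit 30/138 = 21.7%, Mercy 7/62 = 11.3% → Summit
Overall: Summit 49/175 = 28.0%, Mercy 18/86 = 20.9% → Summit
Summit wins overall and in every case group — no reversal.

No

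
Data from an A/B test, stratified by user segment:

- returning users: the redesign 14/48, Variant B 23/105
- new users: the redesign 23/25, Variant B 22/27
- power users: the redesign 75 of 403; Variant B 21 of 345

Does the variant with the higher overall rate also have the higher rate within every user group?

Yes

Returning users: the redesign 14/48 = 29.2%, Variant B 23/105 = 21.9% → the redesign
New users: the redesign 23/25 = 92.0%, Variant B 22/27 = 81.5% → the redesign
Power users: the redesign 75/403 = 18.6%, Variant B 21/345 = 6.1% → the redesign
Overall: the redesign 112/476 = 23.5%, Variant B 66/477 = 13.8% → the redesign
The redesign wins overall and in every user group — no reversal.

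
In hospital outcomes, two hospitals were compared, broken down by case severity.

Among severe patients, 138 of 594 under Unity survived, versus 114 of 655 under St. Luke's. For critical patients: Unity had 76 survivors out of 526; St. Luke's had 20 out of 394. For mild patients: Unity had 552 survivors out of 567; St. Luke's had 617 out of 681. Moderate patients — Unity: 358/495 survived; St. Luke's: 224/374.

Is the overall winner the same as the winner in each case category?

Yes

Severe: Unity 138/594 = 23.2%, St. Luke's 114/655 = 17.4% → Unity
Critical: Unity 76/526 = 14.4%, St. Luke's 20/394 = 5.1% → Unity
Mild: Unity 552/567 = 97.4%, St. Luke's 617/681 = 90.6% → Unity
Moderate: Unity 358/495 = 72.3%, St. Luke's 224/374 = 59.9% → Unity
Overall: Unity 1124/2182 = 51.5%, St. Luke's 975/2104 = 46.3% → Unity
Unity wins overall and in every case group — no reversal.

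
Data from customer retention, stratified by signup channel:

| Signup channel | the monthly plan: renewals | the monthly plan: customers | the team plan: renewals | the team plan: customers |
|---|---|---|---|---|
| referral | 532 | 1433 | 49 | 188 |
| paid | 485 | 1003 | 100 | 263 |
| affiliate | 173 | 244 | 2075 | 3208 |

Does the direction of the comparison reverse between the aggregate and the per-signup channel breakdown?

Referral: the monthly plan 532/1433 = 37.1%, the team plan 49/188 = 26.1% → the monthly plan
Paid: the monthly plan 485/1003 = 48.4%, the team plan 100/263 = 38.0% → the monthly plan
Affiliate: the monthly plan 173/244 = 70.9%, the team plan 2075/3208 = 64.7% → the monthly plan
Overall: the monthly plan 1190/2680 = 44.4%, the team plan 2224/3659 = 60.8% → the team plan
The monthly plan wins each signup group but the team plan wins overall — the comparison reverses. The monthly plan's customers skew toward referral, which has a lower base rate.

Yes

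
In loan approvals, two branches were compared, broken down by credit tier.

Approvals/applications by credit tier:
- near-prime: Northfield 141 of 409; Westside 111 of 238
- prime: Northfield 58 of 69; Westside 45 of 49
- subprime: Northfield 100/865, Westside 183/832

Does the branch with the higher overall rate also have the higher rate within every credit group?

Yes

Near-prime: Northfield 141/409 = 34.5%, Westside 111/238 = 46.6% → Westside
Prime: Northfield 58/69 = 84.1%, Westside 45/49 = 91.8% → Westside
Subprime: Northfield 100/865 = 11.6%, Westside 183/832 = 22.0% → Westside
Overall: Northfield 299/1343 = 22.3%, Westside 339/1119 = 30.3% → Westside
Westside wins overall and in every credit group — no reversal.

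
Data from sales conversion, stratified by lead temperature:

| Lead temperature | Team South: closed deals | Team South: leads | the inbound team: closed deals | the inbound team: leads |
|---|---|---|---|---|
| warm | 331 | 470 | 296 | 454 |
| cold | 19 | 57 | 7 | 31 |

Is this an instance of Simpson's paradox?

No

Warm: Team South 331/470 = 70.4%, the inbound team 296/454 = 65.2% → Team South
Cold: Team South 19/57 = 33.3%, the inbound team 7/31 = 22.6% → Team South
Overall: Team South 350/527 = 66.4%, the inbound team 303/485 = 62.5% → Team South
Team South wins overall and in every lead group — no reversal.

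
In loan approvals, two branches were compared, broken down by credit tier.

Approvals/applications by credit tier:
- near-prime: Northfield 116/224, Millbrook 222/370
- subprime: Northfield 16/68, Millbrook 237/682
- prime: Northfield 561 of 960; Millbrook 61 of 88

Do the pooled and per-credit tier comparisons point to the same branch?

Near-prime: Northfield 116/224 = 51.8%, Millbrook 222/370 = 60.0% → Millbrook
Subprime: Northfield 16/68 = 23.5%, Millbrook 237/682 = 34.8% → Millbrook
Prime: Northfield 561/960 = 58.4%, Millbrook 61/88 = 69.3% → Millbrook
Overall: Northfield 693/1252 = 55.4%, Millbrook 520/1140 = 45.6% → Northfield
Millbrook wins each credit group but Northfield wins overall — the comparison reverses. Millbrook's applications skew toward subprime, which has a lower base rate.

No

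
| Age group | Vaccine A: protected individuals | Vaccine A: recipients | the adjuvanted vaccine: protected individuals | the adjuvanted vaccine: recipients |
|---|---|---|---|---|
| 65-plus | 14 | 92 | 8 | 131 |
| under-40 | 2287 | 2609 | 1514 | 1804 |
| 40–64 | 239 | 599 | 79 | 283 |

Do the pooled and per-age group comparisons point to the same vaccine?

Yes

65-plus: Vaccine A 14/92 = 15.2%, the adjuvanted vaccine 8/131 = 6.1% → Vaccine A
Under-40: Vaccine A 2287/2609 = 87.7%, the adjuvanted vaccine 1514/1804 = 83.9% → Vaccine A
40–64: Vaccine A 239/599 = 39.9%, the adjuvanted vaccine 79/283 = 27.9% → Vaccine A
Overall: Vaccine A 2540/3300 = 77.0%, the adjuvanted vaccine 1601/2218 = 72.2% → Vaccine A
Vaccine A wins overall and in every age group — no reversal.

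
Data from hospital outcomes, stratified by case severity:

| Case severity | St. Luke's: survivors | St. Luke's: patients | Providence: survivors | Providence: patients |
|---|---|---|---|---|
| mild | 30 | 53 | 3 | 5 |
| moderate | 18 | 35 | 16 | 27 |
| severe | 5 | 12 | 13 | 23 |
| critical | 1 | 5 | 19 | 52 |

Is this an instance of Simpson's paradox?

Yes

Mild: St. Luke's 30/53 = 56.6%, Providence 3/5 = 60.0% → Providence
Moderate: St. Luke's 18/35 = 51.4%, Providence 16/27 = 59.3% → Providence
Severe: St. Luke's 5/12 = 41.7%, Providence 13/23 = 56.5% → Providence
Critical: St. Luke's 1/5 = 20.0%, Providence 19/52 = 36.5% → Providence
Overall: St. Luke's 54/105 = 51.4%, Providence 51/107 = 47.7% → St. Luke's
Providence wins each case group but St. Luke's wins overall — the comparison reverses. Providence's patients skew toward critical, which has a lower base rate.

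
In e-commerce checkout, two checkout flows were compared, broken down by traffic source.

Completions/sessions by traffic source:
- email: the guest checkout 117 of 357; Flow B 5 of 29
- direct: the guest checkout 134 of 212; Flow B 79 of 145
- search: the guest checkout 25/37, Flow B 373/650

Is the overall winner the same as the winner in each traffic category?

No

Email: the guest checkout 117/357 = 32.8%, Flow B 5/29 = 17.2% → the guest checkout
Direct: the guest checkout 134/212 = 63.2%, Flow B 79/145 = 54.5% → the guest checkout
Search: the guest checkout 25/37 = 67.6%, Flow B 373/650 = 57.4% → the guest checkout
Overall: the guest checkout 276/606 = 45.5%, Flow B 457/824 = 55.5% → Flow B
The guest checkout wins each traffic group but Flow B wins overall — the comparison reverses. The guest checkout's sessions skew toward email, which has a lower base rate.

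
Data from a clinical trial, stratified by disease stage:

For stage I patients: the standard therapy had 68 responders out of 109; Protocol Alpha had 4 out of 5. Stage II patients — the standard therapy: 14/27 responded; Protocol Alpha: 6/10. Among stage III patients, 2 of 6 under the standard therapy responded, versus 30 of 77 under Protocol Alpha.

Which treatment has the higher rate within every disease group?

Protocol Alpha

Stage I: the standard therapy 68/109 = 62.4%, Protocol Alpha 4/5 = 80.0% → Protocol Alpha
Stage II: the standard therapy 14/27 = 51.9%, Protocol Alpha 6/10 = 60.0% → Protocol Alpha
Stage III: the standard therapy 2/6 = 33.3%, Protocol Alpha 30/77 = 39.0% → Protocol Alpha
Protocol Alpha has the higher rate in all 3 groups.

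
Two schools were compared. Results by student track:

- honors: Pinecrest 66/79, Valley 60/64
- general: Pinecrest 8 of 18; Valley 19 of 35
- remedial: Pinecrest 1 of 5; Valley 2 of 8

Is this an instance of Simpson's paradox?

No

Honors: Pinecrest 66/79 = 83.5%, Valley 60/64 = 93.8% → Valley
General: Pinecrest 8/18 = 44.4%, Valley 19/35 = 54.3% → Valley
Remedial: Pinecrest 1/5 = 20.0%, Valley 2/8 = 25.0% → Valley
Overall: Pinecrest 75/102 = 73.5%, Valley 81/107 = 75.7% → Valley
Valley wins overall and in every student group — no reversal.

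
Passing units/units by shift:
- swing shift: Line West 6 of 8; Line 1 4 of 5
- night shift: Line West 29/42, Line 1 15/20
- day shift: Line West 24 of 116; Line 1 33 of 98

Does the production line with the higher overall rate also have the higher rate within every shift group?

Swing shift: Line West 6/8 = 75.0%, Line 1 4/5 = 80.0% → Line 1
Night shift: Line West 29/42 = 69.0%, Line 1 15/20 = 75.0% → Line 1
Day shift: Line West 24/116 = 20.7%, Line 1 33/98 = 33.7% → Line 1
Overall: Line West 59/166 = 35.5%, Line 1 52/123 = 42.3% → Line 1
Line 1 wins overall and in every shift group — no reversal.

Yes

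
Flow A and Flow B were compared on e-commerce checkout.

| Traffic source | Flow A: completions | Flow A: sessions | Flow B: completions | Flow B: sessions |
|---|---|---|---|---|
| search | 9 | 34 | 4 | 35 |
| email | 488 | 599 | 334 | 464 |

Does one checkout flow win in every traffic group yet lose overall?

No

Search: Flow A 9/34 = 26.5%, Flow B 4/35 = 11.4% → Flow A
Email: Flow A 488/599 = 81.5%, Flow B 334/464 = 72.0% → Flow A
Overall: Flow A 497/633 = 78.5%, Flow B 338/499 = 67.7% → Flow A
Flow A wins overall and in every traffic group — no reversal.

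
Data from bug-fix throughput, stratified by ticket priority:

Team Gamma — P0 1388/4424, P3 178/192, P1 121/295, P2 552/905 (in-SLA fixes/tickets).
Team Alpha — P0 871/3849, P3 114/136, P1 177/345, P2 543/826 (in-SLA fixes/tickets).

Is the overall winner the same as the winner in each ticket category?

No

P0: Team Gamma 1388/4424 = 31.4%, Team Alpha 871/3849 = 22.6% → Team Gamma
P3: Team Gamma 178/192 = 92.7%, Team Alpha 114/136 = 83.8% → Team Gamma
P1: Team Gamma 121/295 = 41.0%, Team Alpha 177/345 = 51.3% → Team Alpha
P2: Team Gamma 552/905 = 61.0%, Team Alpha 543/826 = 65.7% → Team Alpha
Overall: Team Gamma 2239/5816 = 38.5%, Team Alpha 1705/5156 = 33.1% → Team Gamma
Neither sweeps: Team Gamma wins 2 of 4 groups, Team Alpha wins 2. Team Gamma wins overall but not every group — no Simpson reversal.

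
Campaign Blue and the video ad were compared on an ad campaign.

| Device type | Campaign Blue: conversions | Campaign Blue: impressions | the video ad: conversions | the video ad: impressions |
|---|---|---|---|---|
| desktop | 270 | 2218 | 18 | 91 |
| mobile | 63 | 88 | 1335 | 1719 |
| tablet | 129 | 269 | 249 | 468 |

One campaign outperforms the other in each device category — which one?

Desktop: Campaign Blue 270/2218 = 12.2%, the video ad 18/91 = 19.8% → the video ad
Mobile: Campaign Blue 63/88 = 71.6%, the video ad 1335/1719 = 77.7% → the video ad
Tablet: Campaign Blue 129/269 = 48.0%, the video ad 249/468 = 53.2% → the video ad
The video ad has the higher rate in all 3 groups.

the video ad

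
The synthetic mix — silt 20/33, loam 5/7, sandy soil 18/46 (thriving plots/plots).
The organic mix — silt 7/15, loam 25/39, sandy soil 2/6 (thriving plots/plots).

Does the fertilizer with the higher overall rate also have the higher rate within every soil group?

No

Silt: the synthetic mix 20/33 = 60.6%, the organic mix 7/15 = 46.7% → the synthetic mix
Loam: the synthetic mix 5/7 = 71.4%, the organic mix 25/39 = 64.1% → the synthetic mix
Sandy soil: the synthetic mix 18/46 = 39.1%, the organic mix 2/6 = 33.3% → the synthetic mix
Overall: the synthetic mix 43/86 = 50.0%, the organic mix 34/60 = 56.7% → the organic mix
The synthetic mix wins each soil group but the organic mix wins overall — the comparison reverses. The synthetic mix's plots skew toward sandy soil, which has a lower base rate.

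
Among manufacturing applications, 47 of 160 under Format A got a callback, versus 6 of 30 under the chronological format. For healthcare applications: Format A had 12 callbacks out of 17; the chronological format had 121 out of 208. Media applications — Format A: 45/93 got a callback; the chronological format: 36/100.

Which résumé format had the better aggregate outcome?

the chronological format

Manufacturing: Format A 47/160 = 29.4%, the chronological format 6/30 = 20.0% → Format A
Healthcare: Format A 12/17 = 70.6%, the chronological format 121/208 = 58.2% → Format A
Media: Format A 45/93 = 48.4%, the chronological format 36/100 = 36.0% → Format A
Overall: Format A 104/270 = 38.5%, the chronological format 163/338 = 48.2% → the chronological format
(Format A wins every industry group but the chronological format wins overall — Format A's applications skew toward the low-rate manufacturing group.)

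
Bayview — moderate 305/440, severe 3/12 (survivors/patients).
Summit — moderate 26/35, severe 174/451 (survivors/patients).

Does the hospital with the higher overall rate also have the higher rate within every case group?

Moderate: Bayview 305/440 = 69.3%, Summit 26/35 = 74.3% → Summit
Severe: Bayview 3/12 = 25.0%, Summit 174/451 = 38.6% → Summit
Overall: Bayview 308/452 = 68.1%, Summit 200/486 = 41.2% → Bayview
Summit wins each case group but Bayview wins overall — the comparison reverses. Summit's patients skew toward severe, which has a lower base rate.

No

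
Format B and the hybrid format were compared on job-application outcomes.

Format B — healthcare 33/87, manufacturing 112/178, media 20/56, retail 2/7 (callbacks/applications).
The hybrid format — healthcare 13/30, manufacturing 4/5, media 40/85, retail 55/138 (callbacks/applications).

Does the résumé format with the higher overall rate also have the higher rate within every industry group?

No

Healthcare: Format B 33/87 = 37.9%, the hybrid format 13/30 = 43.3% → the hybrid format
Manufacturing: Format B 112/178 = 62.9%, the hybrid format 4/5 = 80.0% → the hybrid format
Media: Format B 20/56 = 35.7%, the hybrid format 40/85 = 47.1% → the hybrid format
Retail: Format B 2/7 = 28.6%, the hybrid format 55/138 = 39.9% → the hybrid format
Overall: Format B 167/328 = 50.9%, the hybrid format 112/258 = 43.4% → Format B
The hybrid format wins each industry group but Format B wins overall — the comparison reverses. The hybrid format's applications skew toward retail, which has a lower base rate.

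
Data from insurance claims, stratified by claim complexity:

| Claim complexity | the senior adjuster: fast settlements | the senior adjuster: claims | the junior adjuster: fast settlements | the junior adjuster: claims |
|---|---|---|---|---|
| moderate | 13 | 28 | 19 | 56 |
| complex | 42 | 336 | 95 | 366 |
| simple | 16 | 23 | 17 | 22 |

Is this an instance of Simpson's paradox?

Moderate: the senior adjuster 13/28 = 46.4%, the junior adjuster 19/56 = 33.9% → the senior adjuster
Complex: the senior adjuster 42/336 = 12.5%, the junior adjuster 95/366 = 26.0% → the junior adjuster
Simple: the senior adjuster 16/23 = 69.6%, the junior adjuster 17/22 = 77.3% → the junior adjuster
Overall: the senior adjuster 71/387 = 18.3%, the junior adjuster 131/444 = 29.5% → the junior adjuster
Neither sweeps: the senior adjuster wins 1 of 3 groups, the junior adjuster wins 2. The junior adjuster wins overall but not every group — no Simpson reversal.

No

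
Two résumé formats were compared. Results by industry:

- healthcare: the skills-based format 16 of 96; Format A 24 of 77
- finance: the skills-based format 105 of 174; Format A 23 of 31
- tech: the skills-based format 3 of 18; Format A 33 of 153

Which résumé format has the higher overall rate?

Healthcare: the skills-based format 16/96 = 16.7%, Format A 24/77 = 31.2% → Format A
Finance: the skills-based format 105/174 = 60.3%, Format A 23/31 = 74.2% → Format A
Tech: the skills-based format 3/18 = 16.7%, Format A 33/153 = 21.6% → Format A
Overall: the skills-based format 124/288 = 43.1%, Format A 80/261 = 30.7% → the skills-based format
(Format A wins every industry group but the skills-based format wins overall — Format A's applications skew toward the low-rate tech group.)

the skills-based format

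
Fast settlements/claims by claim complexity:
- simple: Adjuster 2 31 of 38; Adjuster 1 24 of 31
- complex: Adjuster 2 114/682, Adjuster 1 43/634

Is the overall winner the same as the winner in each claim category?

Simple: Adjuster 2 31/38 = 81.6%, Adjuster 1 24/31 = 77.4% → Adjuster 2
Complex: Adjuster 2 114/682 = 16.7%, Adjuster 1 43/634 = 6.8% → Adjuster 2
Overall: Adjuster 2 145/720 = 20.1%, Adjuster 1 67/665 = 10.1% → Adjuster 2
Adjuster 2 wins overall and in every claim group — no reversal.

Yes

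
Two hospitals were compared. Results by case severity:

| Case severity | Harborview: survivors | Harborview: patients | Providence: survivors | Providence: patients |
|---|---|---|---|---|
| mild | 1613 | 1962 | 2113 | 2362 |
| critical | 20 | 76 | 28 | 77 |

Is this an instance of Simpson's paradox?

No

Mild: Harborview 1613/1962 = 82.2%, Providence 2113/2362 = 89.5% → Providence
Critical: Harborview 20/76 = 26.3%, Providence 28/77 = 36.4% → Providence
Overall: Harborview 1633/2038 = 80.1%, Providence 2141/2439 = 87.8% → Providence
Providence wins overall and in every case group — no reversal.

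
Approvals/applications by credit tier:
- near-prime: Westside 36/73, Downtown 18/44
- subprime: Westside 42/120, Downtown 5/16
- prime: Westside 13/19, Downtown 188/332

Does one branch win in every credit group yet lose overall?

Near-prime: Westside 36/73 = 49.3%, Downtown 18/44 = 40.9% → Westside
Subprime: Westside 42/120 = 35.0%, Downtown 5/16 = 31.2% → Westside
Prime: Westside 13/19 = 68.4%, Downtown 188/332 = 56.6% → Westside
Overall: Westside 91/212 = 42.9%, Downtown 211/392 = 53.8% → Downtown
Westside wins each credit group but Downtown wins overall — the comparison reverses. Westside's applications skew toward subprime, which has a lower base rate.

Yes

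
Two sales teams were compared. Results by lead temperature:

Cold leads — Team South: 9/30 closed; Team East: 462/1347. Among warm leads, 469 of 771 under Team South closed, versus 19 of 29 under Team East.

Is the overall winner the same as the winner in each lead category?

No

Cold: Team South 9/30 = 30.0%, Team East 462/1347 = 34.3% → Team East
Warm: Team South 469/771 = 60.8%, Team East 19/29 = 65.5% → Team East
Overall: Team South 478/801 = 59.7%, Team East 481/1376 = 35.0% → Team South
Team East wins each lead group but Team South wins overall — the comparison reverses. Team East's leads skew toward cold, which has a lower base rate.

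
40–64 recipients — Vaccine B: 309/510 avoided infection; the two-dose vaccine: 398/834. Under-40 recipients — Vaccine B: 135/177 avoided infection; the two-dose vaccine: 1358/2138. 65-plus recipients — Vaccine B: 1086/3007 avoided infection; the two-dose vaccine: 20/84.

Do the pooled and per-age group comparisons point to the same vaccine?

No

40–64: Vaccine B 309/510 = 60.6%, the two-dose vaccine 398/834 = 47.7% → Vaccine B
Under-40: Vaccine B 135/177 = 76.3%, the two-dose vaccine 1358/2138 = 63.5% → Vaccine B
65-plus: Vaccine B 1086/3007 = 36.1%, the two-dose vaccine 20/84 = 23.8% → Vaccine B
Overall: Vaccine B 1530/3694 = 41.4%, the two-dose vaccine 1776/3056 = 58.1% → the two-dose vaccine
Vaccine B wins each age group but the two-dose vaccine wins overall — the comparison reverses. Vaccine B's recipients skew toward 65-plus, which has a lower base rate.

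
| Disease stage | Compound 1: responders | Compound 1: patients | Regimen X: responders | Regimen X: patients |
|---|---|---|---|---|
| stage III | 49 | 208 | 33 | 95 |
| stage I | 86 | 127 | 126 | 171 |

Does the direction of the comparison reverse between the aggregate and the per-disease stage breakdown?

No

Stage III: Compound 1 49/208 = 23.6%, Regimen X 33/95 = 34.7% → Regimen X
Stage I: Compound 1 86/127 = 67.7%, Regimen X 126/171 = 73.7% → Regimen X
Overall: Compound 1 135/335 = 40.3%, Regimen X 159/266 = 59.8% → Regimen X
Regimen X wins overall and in every disease group — no reversal.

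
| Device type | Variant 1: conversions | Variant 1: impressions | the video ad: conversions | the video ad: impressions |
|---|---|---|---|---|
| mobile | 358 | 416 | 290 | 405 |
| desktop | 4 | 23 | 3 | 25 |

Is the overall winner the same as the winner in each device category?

Mobile: Variant 1 358/416 = 86.1%, the video ad 290/405 = 71.6% → Variant 1
Desktop: Variant 1 4/23 = 17.4%, the video ad 3/25 = 12.0% → Variant 1
Overall: Variant 1 362/439 = 82.5%, the video ad 293/430 = 68.1% → Variant 1
Variant 1 wins overall and in every device group — no reversal.

Yes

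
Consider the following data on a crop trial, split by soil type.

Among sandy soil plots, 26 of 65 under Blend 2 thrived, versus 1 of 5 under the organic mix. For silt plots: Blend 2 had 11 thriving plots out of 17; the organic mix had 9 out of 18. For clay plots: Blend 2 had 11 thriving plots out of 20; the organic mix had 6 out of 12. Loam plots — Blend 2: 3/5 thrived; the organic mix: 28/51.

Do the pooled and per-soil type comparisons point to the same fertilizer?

Sandy soil: Blend 2 26/65 = 40.0%, the organic mix 1/5 = 20.0% → Blend 2
Silt: Blend 2 11/17 = 64.7%, the organic mix 9/18 = 50.0% → Blend 2
Clay: Blend 2 11/20 = 55.0%, the organic mix 6/12 = 50.0% → Blend 2
Loam: Blend 2 3/5 = 60.0%, the organic mix 28/51 = 54.9% → Blend 2
Overall: Blend 2 51/107 = 47.7%, the organic mix 44/86 = 51.2% → the organic mix
Blend 2 wins each soil group but the organic mix wins overall — the comparison reverses. Blend 2's plots skew toward sandy soil, which has a lower base rate.

No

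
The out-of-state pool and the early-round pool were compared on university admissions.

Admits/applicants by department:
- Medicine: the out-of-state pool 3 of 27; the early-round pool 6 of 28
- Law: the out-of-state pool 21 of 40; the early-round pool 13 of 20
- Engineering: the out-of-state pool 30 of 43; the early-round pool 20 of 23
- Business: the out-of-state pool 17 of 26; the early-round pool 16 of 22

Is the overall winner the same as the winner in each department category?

Medicine: the out-of-state pool 3/27 = 11.1%, the early-round pool 6/28 = 21.4% → the early-round pool
Law: the out-of-state pool 21/40 = 52.5%, the early-round pool 13/20 = 65.0% → the early-round pool
Engineering: the out-of-state pool 30/43 = 69.8%, the early-round pool 20/23 = 87.0% → the early-round pool
Business: the out-of-state pool 17/26 = 65.4%, the early-round pool 16/22 = 72.7% → the early-round pool
Overall: the out-of-state pool 71/136 = 52.2%, the early-round pool 55/93 = 59.1% → the early-round pool
The early-round pool wins overall and in every department group — no reversal.

Yes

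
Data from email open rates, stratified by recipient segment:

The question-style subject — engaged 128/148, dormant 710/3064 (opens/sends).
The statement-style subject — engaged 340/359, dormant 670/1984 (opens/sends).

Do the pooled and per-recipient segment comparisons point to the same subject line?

Yes

Engaged: the question-style subject 128/148 = 86.5%, the statement-style subject 340/359 = 94.7% → the statement-style subject
Dormant: the question-style subject 710/3064 = 23.2%, the statement-style subject 670/1984 = 33.8% → the statement-style subject
Overall: the question-style subject 838/3212 = 26.1%, the statement-style subject 1010/2343 = 43.1% → the statement-style subject
The statement-style subject wins overall and in every recipient group — no reversal.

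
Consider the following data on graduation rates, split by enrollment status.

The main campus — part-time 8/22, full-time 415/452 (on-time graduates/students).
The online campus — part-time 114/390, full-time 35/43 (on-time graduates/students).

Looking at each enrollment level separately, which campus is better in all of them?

Part-time: the main campus 8/22 = 36.4%, the online campus 114/390 = 29.2% → the main campus
Full-time: the main campus 415/452 = 91.8%, the online campus 35/43 = 81.4% → the main campus
The main campus has the higher rate in both groups.

the main campus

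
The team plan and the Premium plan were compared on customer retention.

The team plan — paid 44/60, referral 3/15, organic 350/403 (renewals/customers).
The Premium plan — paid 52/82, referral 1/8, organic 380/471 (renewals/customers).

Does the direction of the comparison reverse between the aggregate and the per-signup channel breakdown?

Paid: the team plan 44/60 = 73.3%, the Premium plan 52/82 = 63.4% → the team plan
Referral: the team plan 3/15 = 20.0%, the Premium plan 1/8 = 12.5% → the team plan
Organic: the team plan 350/403 = 86.8%, the Premium plan 380/471 = 80.7% → the team plan
Overall: the team plan 397/478 = 83.1%, the Premium plan 433/561 = 77.2% → the team plan
The team plan wins overall and in every signup group — no reversal.

No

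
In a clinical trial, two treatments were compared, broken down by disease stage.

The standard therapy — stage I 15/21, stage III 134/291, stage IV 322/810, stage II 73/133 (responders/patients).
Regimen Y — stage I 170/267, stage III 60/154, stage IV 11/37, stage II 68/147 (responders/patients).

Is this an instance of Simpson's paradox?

Yes

Stage I: the standard therapy 15/21 = 71.4%, Regimen Y 170/267 = 63.7% → the standard therapy
Stage III: the standard therapy 134/291 = 46.0%, Regimen Y 60/154 = 39.0% → the standard therapy
Stage IV: the standard therapy 322/810 = 39.8%, Regimen Y 11/37 = 29.7% → the standard therapy
Stage II: the standard therapy 73/133 = 54.9%, Regimen Y 68/147 = 46.3% → the standard therapy
Overall: the standard therapy 544/1255 = 43.3%, Regimen Y 309/605 = 51.1% → Regimen Y
The standard therapy wins each disease group but Regimen Y wins overall — the comparison reverses. The standard therapy's patients skew toward stage IV, which has a lower base rate.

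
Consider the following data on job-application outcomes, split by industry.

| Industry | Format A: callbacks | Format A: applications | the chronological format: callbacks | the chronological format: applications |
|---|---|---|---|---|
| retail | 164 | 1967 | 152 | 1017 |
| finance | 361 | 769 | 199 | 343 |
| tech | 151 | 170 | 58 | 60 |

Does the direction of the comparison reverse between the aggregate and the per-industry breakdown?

Retail: Format A 164/1967 = 8.3%, the chronological format 152/1017 = 14.9% → the chronological format
Finance: Format A 361/769 = 46.9%, the chronological format 199/343 = 58.0% → the chronological format
Tech: Format A 151/170 = 88.8%, the chronological format 58/60 = 96.7% → the chronological format
Overall: Format A 676/2906 = 23.3%, the chronological format 409/1420 = 28.8% → the chronological format
The chronological format wins overall and in every industry group — no reversal.

No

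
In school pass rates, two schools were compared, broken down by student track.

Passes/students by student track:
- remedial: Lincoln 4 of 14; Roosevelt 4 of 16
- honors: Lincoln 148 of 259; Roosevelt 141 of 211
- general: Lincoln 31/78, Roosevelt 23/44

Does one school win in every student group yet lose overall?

No

Remedial: Lincoln 4/14 = 28.6%, Roosevelt 4/16 = 25.0% → Lincoln
Honors: Lincoln 148/259 = 57.1%, Roosevelt 141/211 = 66.8% → Roosevelt
General: Lincoln 31/78 = 39.7%, Roosevelt 23/44 = 52.3% → Roosevelt
Overall: Lincoln 183/351 = 52.1%, Roosevelt 168/271 = 62.0% → Roosevelt
Neither sweeps: Lincoln wins 1 of 3 groups, Roosevelt wins 2. Roosevelt wins overall but not every group — no Simpson reversal.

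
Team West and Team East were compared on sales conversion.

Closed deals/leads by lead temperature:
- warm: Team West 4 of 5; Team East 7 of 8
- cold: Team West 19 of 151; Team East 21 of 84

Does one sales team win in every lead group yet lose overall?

No

Warm: Team West 4/5 = 80.0%, Team East 7/8 = 87.5% → Team East
Cold: Team West 19/151 = 12.6%, Team East 21/84 = 25.0% → Team East
Overall: Team West 23/156 = 14.7%, Team East 28/92 = 30.4% → Team East
Team East wins overall and in every lead group — no reversal.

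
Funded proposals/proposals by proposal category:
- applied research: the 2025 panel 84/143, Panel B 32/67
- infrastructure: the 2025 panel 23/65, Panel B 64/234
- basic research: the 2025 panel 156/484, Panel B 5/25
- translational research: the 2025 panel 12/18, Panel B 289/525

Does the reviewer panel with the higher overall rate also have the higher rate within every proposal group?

Applied research: the 2025 panel 84/143 = 58.7%, Panel B 32/67 = 47.8% → the 2025 panel
Infrastructure: the 2025 panel 23/65 = 35.4%, Panel B 64/234 = 27.4% → the 2025 panel
Basic research: the 2025 panel 156/484 = 32.2%, Panel B 5/25 = 20.0% → the 2025 panel
Translational research: the 2025 panel 12/18 = 66.7%, Panel B 289/525 = 55.0% → the 2025 panel
Overall: the 2025 panel 275/710 = 38.7%, Panel B 390/851 = 45.8% → Panel B
The 2025 panel wins each proposal group but Panel B wins overall — the comparison reverses. The 2025 panel's proposals skew toward basic research, which has a lower base rate.

No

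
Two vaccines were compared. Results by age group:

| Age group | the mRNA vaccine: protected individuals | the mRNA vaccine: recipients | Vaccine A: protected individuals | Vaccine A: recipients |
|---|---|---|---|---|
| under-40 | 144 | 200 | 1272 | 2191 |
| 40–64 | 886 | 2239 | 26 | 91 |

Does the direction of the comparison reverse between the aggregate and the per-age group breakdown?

Under-40: the mRNA vaccine 144/200 = 72.0%, Vaccine A 1272/2191 = 58.1% → the mRNA vaccine
40–64: the mRNA vaccine 886/2239 = 39.6%, Vaccine A 26/91 = 28.6% → the mRNA vaccine
Overall: the mRNA vaccine 1030/2439 = 42.2%, Vaccine A 1298/2282 = 56.9% → Vaccine A
The mRNA vaccine wins each age group but Vaccine A wins overall — the comparison reverses. The mRNA vaccine's recipients skew toward 40–64, which has a lower base rate.

Yes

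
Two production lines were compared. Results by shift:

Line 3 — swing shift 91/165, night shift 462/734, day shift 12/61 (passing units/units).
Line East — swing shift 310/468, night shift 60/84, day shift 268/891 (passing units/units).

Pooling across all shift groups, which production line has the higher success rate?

Swing shift: Line 3 91/165 = 55.2%, Line East 310/468 = 66.2% → Line East
Night shift: Line 3 462/734 = 62.9%, Line East 60/84 = 71.4% → Line East
Day shift: Line 3 12/61 = 19.7%, Line East 268/891 = 30.1% → Line East
Overall: Line 3 565/960 = 58.9%, Line East 638/1443 = 44.2% → Line 3
(Line East wins every shift group but Line 3 wins overall — Line East's units skew toward the low-rate day shift group.)

Line 3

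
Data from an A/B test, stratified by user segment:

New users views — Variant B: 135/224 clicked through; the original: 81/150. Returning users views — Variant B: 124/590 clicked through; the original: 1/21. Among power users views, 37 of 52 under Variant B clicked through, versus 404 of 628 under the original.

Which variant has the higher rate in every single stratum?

Variant B

New users: Variant B 135/224 = 60.3%, the original 81/150 = 54.0% → Variant B
Returning users: Variant B 124/590 = 21.0%, the original 1/21 = 4.8% → Variant B
Power users: Variant B 37/52 = 71.2%, the original 404/628 = 64.3% → Variant B
Variant B has the higher rate in all 3 groups.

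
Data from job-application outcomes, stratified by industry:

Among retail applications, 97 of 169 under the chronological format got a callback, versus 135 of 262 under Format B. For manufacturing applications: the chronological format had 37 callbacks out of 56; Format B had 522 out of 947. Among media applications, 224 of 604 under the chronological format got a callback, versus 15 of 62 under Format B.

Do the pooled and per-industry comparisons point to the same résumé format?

No

Retail: the chronological format 97/169 = 57.4%, Format B 135/262 = 51.5% → the chronological format
Manufacturing: the chronological format 37/56 = 66.1%, Format B 522/947 = 55.1% → the chronological format
Media: the chronological format 224/604 = 37.1%, Format B 15/62 = 24.2% → the chronological format
Overall: the chronological format 358/829 = 43.2%, Format B 672/1271 = 52.9% → Format B
The chronological format wins each industry group but Format B wins overall — the comparison reverses. The chronological format's applications skew toward media, which has a lower base rate.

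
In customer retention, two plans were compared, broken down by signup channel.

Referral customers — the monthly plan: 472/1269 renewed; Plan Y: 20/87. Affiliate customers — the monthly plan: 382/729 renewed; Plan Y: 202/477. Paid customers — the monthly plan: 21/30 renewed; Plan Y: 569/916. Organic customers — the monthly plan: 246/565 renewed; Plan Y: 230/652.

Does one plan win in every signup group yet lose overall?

Yes

Referral: the monthly plan 472/1269 = 37.2%, Plan Y 20/87 = 23.0% → the monthly plan
Affiliate: the monthly plan 382/729 = 52.4%, Plan Y 202/477 = 42.3% → the monthly plan
Paid: the monthly plan 21/30 = 70.0%, Plan Y 569/916 = 62.1% → the monthly plan
Organic: the monthly plan 246/565 = 43.5%, Plan Y 230/652 = 35.3% → the monthly plan
Overall: the monthly plan 1121/2593 = 43.2%, Plan Y 1021/2132 = 47.9% → Plan Y
The monthly plan wins each signup group but Plan Y wins overall — the comparison reverses. The monthly plan's customers skew toward referral, which has a lower base rate.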